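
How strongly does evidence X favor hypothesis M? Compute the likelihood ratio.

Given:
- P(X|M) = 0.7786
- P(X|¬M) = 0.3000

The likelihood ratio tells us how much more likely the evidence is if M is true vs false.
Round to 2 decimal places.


Likelihood Ratio (LR) = P(X|M) / P(X|¬M)

LR = 0.7786 / 0.3000
   = 2.60

The evidence is 2.60 times more likely if M is true than if M is false.
Because LR exceeds 1, X is evidence for M.


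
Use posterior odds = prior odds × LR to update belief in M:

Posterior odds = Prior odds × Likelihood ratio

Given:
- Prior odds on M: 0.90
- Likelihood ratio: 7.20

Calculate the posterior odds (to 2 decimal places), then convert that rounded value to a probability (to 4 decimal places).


Step 1: Calculate posterior odds
Posterior odds = Prior odds × LR
               = 0.90 × 7.20
               = 6.48

Step 2: Convert to probability
P(M|E) = Posterior odds / (1 + Posterior odds)
       = 6.48 / (1 + 6.48)
       = 6.48 / 7.48
       = 0.8663

The evidence increased P(M) from 0.4737 to 0.8663.


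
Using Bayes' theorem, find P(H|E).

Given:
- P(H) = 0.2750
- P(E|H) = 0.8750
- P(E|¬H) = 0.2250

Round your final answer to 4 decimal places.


Bayes' theorem: P(H|E) = P(E|H) × P(H) / P(E)

Step 1: Calculate P(E) using law of total probability
P(E) = P(E|H)P(H) + P(E|¬H)P(¬H)
     = 0.8750 × 0.2750 + 0.2250 × 0.7250
     = 0.24062500 + 0.16312500
     = 0.40375000

Step 2: Apply Bayes' theorem
P(H|E) = P(E|H) × P(H) / P(E)
       = 0.24062500 / 0.40375000
       = 0.5960


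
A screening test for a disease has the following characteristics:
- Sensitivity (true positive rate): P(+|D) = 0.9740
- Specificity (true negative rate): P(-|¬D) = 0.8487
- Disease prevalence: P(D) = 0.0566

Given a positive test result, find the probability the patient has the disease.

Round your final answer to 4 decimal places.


Let D = has disease, + = positive test

Given:
- P(D) = 0.0566 (prevalence)
- P(+|D) = 0.9740 (sensitivity)
- P(-|¬D) = 0.8487 (specificity)
- P(+|¬D) = 0.1513 (false positive rate = 1 - specificity)

Step 1: Find P(+)
P(+) = P(+|D)P(D) + P(+|¬D)P(¬D)
     = 0.9740 × 0.0566 + 0.1513 × 0.9434
     = 0.05512840 + 0.14273642
     = 0.19786482

Step 2: Apply Bayes' theorem for P(D|+)
P(D|+) = P(+|D)P(D) / P(+)
       = 0.05512840 / 0.19786482
       = 0.2786


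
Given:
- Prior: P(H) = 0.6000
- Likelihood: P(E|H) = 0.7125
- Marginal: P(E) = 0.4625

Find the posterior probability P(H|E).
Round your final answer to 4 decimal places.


Using Bayes' theorem:

P(H|E) = P(E|H) × P(H) / P(E)
       = 0.7125 × 0.6000 / 0.4625
       = 0.42750000 / 0.4625
       = 0.9243

The evidence strengthens our belief in H.
Prior: 0.6000 → Posterior: 0.9243


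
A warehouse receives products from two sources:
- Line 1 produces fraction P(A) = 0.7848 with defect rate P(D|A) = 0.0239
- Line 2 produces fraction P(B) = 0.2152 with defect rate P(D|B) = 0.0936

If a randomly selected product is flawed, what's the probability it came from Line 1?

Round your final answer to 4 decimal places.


Let A = from Line 1, D = flawed

Given:
- P(A) = 0.7848, P(B) = 0.2152
- P(D|A) = 0.0239, P(D|B) = 0.0936

Step 1: Find P(D)
P(D) = P(D|A)P(A) + P(D|B)P(B)
     = 0.0239 × 0.7848 + 0.0936 × 0.2152
     = 0.01875672 + 0.02014272
     = 0.03889944

Step 2: Apply Bayes' theorem
P(A|D) = P(D|A)P(A) / P(D)
       = 0.01875672 / 0.03889944
       = 0.4822


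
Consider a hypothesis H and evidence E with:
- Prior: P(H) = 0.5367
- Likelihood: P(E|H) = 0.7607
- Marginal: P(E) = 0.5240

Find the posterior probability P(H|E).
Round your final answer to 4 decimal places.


Using Bayes' theorem:

P(H|E) = P(E|H) × P(H) / P(E)
       = 0.7607 × 0.5367 / 0.5240
       = 0.40826769 / 0.5240
       = 0.7791

The evidence strengthens our belief in H.
Prior: 0.5367 → Posterior: 0.7791


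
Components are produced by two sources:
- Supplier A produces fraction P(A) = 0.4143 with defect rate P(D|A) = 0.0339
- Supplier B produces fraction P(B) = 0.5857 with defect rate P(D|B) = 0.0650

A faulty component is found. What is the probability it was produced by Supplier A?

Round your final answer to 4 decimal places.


Let A = from Supplier A, D = faulty

Given:
- P(A) = 0.4143, P(B) = 0.5857
- P(D|A) = 0.0339, P(D|B) = 0.0650

Step 1: Find P(D)
P(D) = P(D|A)P(A) + P(D|B)P(B)
     = 0.0339 × 0.4143 + 0.0650 × 0.5857
     = 0.01404477 + 0.03807050
     = 0.05211527

Step 2: Apply Bayes' theorem
P(A|D) = P(D|A)P(A) / P(D)
       = 0.01404477 / 0.05211527
       = 0.2695


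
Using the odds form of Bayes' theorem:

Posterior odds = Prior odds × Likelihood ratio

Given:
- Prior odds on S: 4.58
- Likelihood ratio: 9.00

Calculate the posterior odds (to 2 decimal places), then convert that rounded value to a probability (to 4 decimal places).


Step 1: Calculate posterior odds
Posterior odds = Prior odds × LR
               = 4.58 × 9.00
               = 41.22

Step 2: Convert to probability
P(S|E) = Posterior odds / (1 + Posterior odds)
       = 41.22 / (1 + 41.22)
       = 41.22 / 42.22
       = 0.9763

The evidence increased P(S) from 0.8208 to 0.9763.


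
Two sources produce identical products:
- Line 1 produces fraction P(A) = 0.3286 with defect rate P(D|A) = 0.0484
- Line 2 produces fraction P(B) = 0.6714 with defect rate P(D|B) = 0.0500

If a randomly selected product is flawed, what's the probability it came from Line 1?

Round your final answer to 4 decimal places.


Let A = from Line 1, D = flawed

Given:
- P(A) = 0.3286, P(B) = 0.6714
- P(D|A) = 0.0484, P(D|B) = 0.0500

Step 1: Find P(D)
P(D) = P(D|A)P(A) + P(D|B)P(B)
     = 0.0484 × 0.3286 + 0.0500 × 0.6714
     = 0.01590424 + 0.03357000
     = 0.04947424

Step 2: Apply Bayes' theorem
P(A|D) = P(D|A)P(A) / P(D)
       = 0.01590424 / 0.04947424
       = 0.3215


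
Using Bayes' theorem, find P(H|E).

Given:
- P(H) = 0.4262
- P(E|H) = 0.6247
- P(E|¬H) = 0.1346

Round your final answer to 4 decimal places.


Bayes' theorem: P(H|E) = P(E|H) × P(H) / P(E)

Step 1: Calculate P(E) using law of total probability
P(E) = P(E|H)P(H) + P(E|¬H)P(¬H)
     = 0.6247 × 0.4262 + 0.1346 × 0.5738
     = 0.26624714 + 0.07723348
     = 0.34348062

Step 2: Apply Bayes' theorem
P(H|E) = P(E|H) × P(H) / P(E)
       = 0.26624714 / 0.34348062
       = 0.7751


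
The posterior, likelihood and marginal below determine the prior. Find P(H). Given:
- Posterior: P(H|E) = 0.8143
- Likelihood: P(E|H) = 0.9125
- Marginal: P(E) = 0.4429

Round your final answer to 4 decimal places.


From Bayes' theorem: P(H|E) = P(E|H) × P(H) / P(E)

Rearranging for P(H):
P(H) = P(H|E) × P(E) / P(E|H)
     = 0.8143 × 0.4429 / 0.9125
     = 0.36065347 / 0.9125
     = 0.3952


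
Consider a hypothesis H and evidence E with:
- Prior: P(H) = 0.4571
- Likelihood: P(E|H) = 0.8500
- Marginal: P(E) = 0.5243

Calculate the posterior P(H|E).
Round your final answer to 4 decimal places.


Using Bayes' theorem:

P(H|E) = P(E|H) × P(H) / P(E)
       = 0.8500 × 0.4571 / 0.5243
       = 0.38853500 / 0.5243
       = 0.7411

The evidence strengthens our belief in H.
Prior: 0.4571 → Posterior: 0.7411


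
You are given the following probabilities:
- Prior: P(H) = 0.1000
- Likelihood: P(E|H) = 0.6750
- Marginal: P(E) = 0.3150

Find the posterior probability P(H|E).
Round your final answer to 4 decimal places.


Using Bayes' theorem:

P(H|E) = P(E|H) × P(H) / P(E)
       = 0.6750 × 0.1000 / 0.3150
       = 0.06750000 / 0.3150
       = 0.2143

The evidence strengthens our belief in H.
Prior: 0.1000 → Posterior: 0.2143


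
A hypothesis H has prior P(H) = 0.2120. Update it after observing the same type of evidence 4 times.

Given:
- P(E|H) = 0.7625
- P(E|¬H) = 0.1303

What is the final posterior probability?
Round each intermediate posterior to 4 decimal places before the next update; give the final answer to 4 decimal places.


Sequential Bayesian updating:

Initial prior: P(H) = 0.2120

Update 1:
  P(E) = 0.7625 × 0.2120 + 0.1303 × 0.7880 = 0.16165000 + 0.10267640 = 0.26432640
  P(H|E) = 0.16165000 / 0.26432640 = 0.6116

Update 2:
  P(E) = 0.7625 × 0.6116 + 0.1303 × 0.3884 = 0.46634500 + 0.05060852 = 0.51695352
  P(H|E) = 0.46634500 / 0.51695352 = 0.9021

Update 3:
  P(E) = 0.7625 × 0.9021 + 0.1303 × 0.0979 = 0.68785125 + 0.01275637 = 0.70060762
  P(H|E) = 0.68785125 / 0.70060762 = 0.9818

Update 4:
  P(E) = 0.7625 × 0.9818 + 0.1303 × 0.0182 = 0.74862250 + 0.00237146 = 0.75099396
  P(H|E) = 0.74862250 / 0.75099396 = 0.9968

Final posterior: 0.9968


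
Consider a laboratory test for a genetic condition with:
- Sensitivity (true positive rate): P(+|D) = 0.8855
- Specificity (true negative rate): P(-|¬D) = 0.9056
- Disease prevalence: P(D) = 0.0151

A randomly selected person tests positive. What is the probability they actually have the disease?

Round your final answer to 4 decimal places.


Let D = has disease, + = positive test

Given:
- P(D) = 0.0151 (prevalence)
- P(+|D) = 0.8855 (sensitivity)
- P(-|¬D) = 0.9056 (specificity)
- P(+|¬D) = 0.0944 (false positive rate = 1 - specificity)

Step 1: Find P(+)
P(+) = P(+|D)P(D) + P(+|¬D)P(¬D)
     = 0.8855 × 0.0151 + 0.0944 × 0.9849
     = 0.01337105 + 0.09297456
     = 0.10634561

Step 2: Apply Bayes' theorem for P(D|+)
P(D|+) = P(+|D)P(D) / P(+)
       = 0.01337105 / 0.10634561
       = 0.1257


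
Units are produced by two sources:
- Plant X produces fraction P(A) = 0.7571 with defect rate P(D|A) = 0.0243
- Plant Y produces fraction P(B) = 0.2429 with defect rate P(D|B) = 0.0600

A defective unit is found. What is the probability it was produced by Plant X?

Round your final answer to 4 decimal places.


Let A = from Plant X, D = defective

Given:
- P(A) = 0.7571, P(B) = 0.2429
- P(D|A) = 0.0243, P(D|B) = 0.0600

Step 1: Find P(D)
P(D) = P(D|A)P(A) + P(D|B)P(B)
     = 0.0243 × 0.7571 + 0.0600 × 0.2429
     = 0.01839753 + 0.01457400
     = 0.03297153

Step 2: Apply Bayes' theorem
P(A|D) = P(D|A)P(A) / P(D)
       = 0.01839753 / 0.03297153
       = 0.5580


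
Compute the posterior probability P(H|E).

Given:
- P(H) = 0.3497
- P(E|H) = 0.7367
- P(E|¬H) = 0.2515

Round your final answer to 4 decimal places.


Bayes' theorem: P(H|E) = P(E|H) × P(H) / P(E)

Step 1: Calculate P(E) using law of total probability
P(E) = P(E|H)P(H) + P(E|¬H)P(¬H)
     = 0.7367 × 0.3497 + 0.2515 × 0.6503
     = 0.25762399 + 0.16355045
     = 0.42117444

Step 2: Apply Bayes' theorem
P(H|E) = P(E|H) × P(H) / P(E)
       = 0.25762399 / 0.42117444
       = 0.6117


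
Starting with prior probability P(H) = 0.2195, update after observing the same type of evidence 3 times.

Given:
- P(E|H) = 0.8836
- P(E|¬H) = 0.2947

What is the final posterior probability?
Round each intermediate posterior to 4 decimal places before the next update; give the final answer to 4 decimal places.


Sequential Bayesian updating:

Initial prior: P(H) = 0.2195

Update 1:
  P(E) = 0.8836 × 0.2195 + 0.2947 × 0.7805 = 0.19395020 + 0.23001335 = 0.42396355
  P(H|E) = 0.19395020 / 0.42396355 = 0.4575

Update 2:
  P(E) = 0.8836 × 0.4575 + 0.2947 × 0.5425 = 0.40424700 + 0.15987475 = 0.56412175
  P(H|E) = 0.40424700 / 0.56412175 = 0.7166

Update 3:
  P(E) = 0.8836 × 0.7166 + 0.2947 × 0.2834 = 0.63318776 + 0.08351798 = 0.71670574
  P(H|E) = 0.63318776 / 0.71670574 = 0.8835

Final posterior: 0.8835


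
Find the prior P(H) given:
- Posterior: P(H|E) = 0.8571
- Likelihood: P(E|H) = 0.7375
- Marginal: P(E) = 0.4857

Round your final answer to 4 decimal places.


From Bayes' theorem: P(H|E) = P(E|H) × P(H) / P(E)

Rearranging for P(H):
P(H) = P(H|E) × P(E) / P(E|H)
     = 0.8571 × 0.4857 / 0.7375
     = 0.41629347 / 0.7375
     = 0.5645


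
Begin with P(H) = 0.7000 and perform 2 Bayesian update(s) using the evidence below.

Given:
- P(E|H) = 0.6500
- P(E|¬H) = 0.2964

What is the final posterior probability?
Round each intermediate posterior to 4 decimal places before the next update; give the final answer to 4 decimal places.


Sequential Bayesian updating:

Initial prior: P(H) = 0.7000

Update 1:
  P(E) = 0.6500 × 0.7000 + 0.2964 × 0.3000 = 0.45500000 + 0.08892000 = 0.54392000
  P(H|E) = 0.45500000 / 0.54392000 = 0.8365

Update 2:
  P(E) = 0.6500 × 0.8365 + 0.2964 × 0.1635 = 0.54372500 + 0.04846140 = 0.59218640
  P(H|E) = 0.54372500 / 0.59218640 = 0.9182

Final posterior: 0.9182


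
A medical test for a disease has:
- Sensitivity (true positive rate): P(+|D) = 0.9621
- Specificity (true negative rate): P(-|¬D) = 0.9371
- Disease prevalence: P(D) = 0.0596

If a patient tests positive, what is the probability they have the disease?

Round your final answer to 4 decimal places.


Let D = has disease, + = positive test

Given:
- P(D) = 0.0596 (prevalence)
- P(+|D) = 0.9621 (sensitivity)
- P(-|¬D) = 0.9371 (specificity)
- P(+|¬D) = 0.0629 (false positive rate = 1 - specificity)

Step 1: Find P(+)
P(+) = P(+|D)P(D) + P(+|¬D)P(¬D)
     = 0.9621 × 0.0596 + 0.0629 × 0.9404
     = 0.05734116 + 0.05915116
     = 0.11649232

Step 2: Apply Bayes' theorem for P(D|+)
P(D|+) = P(+|D)P(D) / P(+)
       = 0.05734116 / 0.11649232
       = 0.4922


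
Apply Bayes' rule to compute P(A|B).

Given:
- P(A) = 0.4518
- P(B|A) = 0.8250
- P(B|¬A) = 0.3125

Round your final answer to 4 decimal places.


Bayes' theorem: P(A|B) = P(B|A) × P(A) / P(B)

Step 1: Calculate P(B) using law of total probability
P(B) = P(B|A)P(A) + P(B|¬A)P(¬A)
     = 0.8250 × 0.4518 + 0.3125 × 0.5482
     = 0.37273500 + 0.17131250
     = 0.54404750

Step 2: Apply Bayes' theorem
P(A|B) = P(B|A) × P(A) / P(B)
       = 0.37273500 / 0.54404750
       = 0.6851


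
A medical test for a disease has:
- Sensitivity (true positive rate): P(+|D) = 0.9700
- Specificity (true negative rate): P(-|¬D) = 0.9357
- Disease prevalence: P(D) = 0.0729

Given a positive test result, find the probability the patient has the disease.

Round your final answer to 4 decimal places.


Let D = has disease, + = positive test

Given:
- P(D) = 0.0729 (prevalence)
- P(+|D) = 0.9700 (sensitivity)
- P(-|¬D) = 0.9357 (specificity)
- P(+|¬D) = 0.0643 (false positive rate = 1 - specificity)

Step 1: Find P(+)
P(+) = P(+|D)P(D) + P(+|¬D)P(¬D)
     = 0.9700 × 0.0729 + 0.0643 × 0.9271
     = 0.07071300 + 0.05961253
     = 0.13032553

Step 2: Apply Bayes' theorem for P(D|+)
P(D|+) = P(+|D)P(D) / P(+)
       = 0.07071300 / 0.13032553
       = 0.5426


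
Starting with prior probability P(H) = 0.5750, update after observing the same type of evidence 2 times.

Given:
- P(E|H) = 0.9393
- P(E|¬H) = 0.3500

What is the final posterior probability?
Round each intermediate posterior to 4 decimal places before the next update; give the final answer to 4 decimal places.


Sequential Bayesian updating:

Initial prior: P(H) = 0.5750

Update 1:
  P(E) = 0.9393 × 0.5750 + 0.3500 × 0.4250 = 0.54009750 + 0.14875000 = 0.68884750
  P(H|E) = 0.54009750 / 0.68884750 = 0.7841

Update 2:
  P(E) = 0.9393 × 0.7841 + 0.3500 × 0.2159 = 0.73650513 + 0.07556500 = 0.81207013
  P(H|E) = 0.73650513 / 0.81207013 = 0.9069

Final posterior: 0.9069


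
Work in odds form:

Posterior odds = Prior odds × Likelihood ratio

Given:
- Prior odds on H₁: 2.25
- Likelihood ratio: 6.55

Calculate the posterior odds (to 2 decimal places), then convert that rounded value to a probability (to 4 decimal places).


Step 1: Calculate posterior odds
Posterior odds = Prior odds × LR
               = 2.25 × 6.55
               = 14.74

Step 2: Convert to probability
P(H₁|E) = Posterior odds / (1 + Posterior odds)
       = 14.74 / (1 + 14.74)
       = 14.74 / 15.74
       = 0.9365

The evidence increased P(H₁) from 0.6923 to 0.9365.


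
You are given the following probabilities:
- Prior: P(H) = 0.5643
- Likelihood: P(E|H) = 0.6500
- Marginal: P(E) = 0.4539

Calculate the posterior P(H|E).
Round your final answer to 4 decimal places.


Using Bayes' theorem:

P(H|E) = P(E|H) × P(H) / P(E)
       = 0.6500 × 0.5643 / 0.4539
       = 0.36679500 / 0.4539
       = 0.8081

The evidence strengthens our belief in H.
Prior: 0.5643 → Posterior: 0.8081


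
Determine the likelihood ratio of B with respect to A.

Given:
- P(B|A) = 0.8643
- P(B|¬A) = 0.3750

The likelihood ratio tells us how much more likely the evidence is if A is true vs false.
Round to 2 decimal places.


Likelihood Ratio (LR) = P(B|A) / P(B|¬A)

LR = 0.8643 / 0.3750
   = 2.30

The evidence is 2.30 times more likely if A is true than if A is false.
Because LR exceeds 1, B is evidence for A.


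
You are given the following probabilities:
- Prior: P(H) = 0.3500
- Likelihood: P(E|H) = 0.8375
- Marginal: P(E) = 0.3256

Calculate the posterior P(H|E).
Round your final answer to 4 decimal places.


Using Bayes' theorem:

P(H|E) = P(E|H) × P(H) / P(E)
       = 0.8375 × 0.3500 / 0.3256
       = 0.29312500 / 0.3256
       = 0.9003

The evidence strengthens our belief in H.
Prior: 0.3500 → Posterior: 0.9003


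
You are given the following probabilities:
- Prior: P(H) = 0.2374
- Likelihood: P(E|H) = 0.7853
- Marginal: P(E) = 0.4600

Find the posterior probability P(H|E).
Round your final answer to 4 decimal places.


Using Bayes' theorem:

P(H|E) = P(E|H) × P(H) / P(E)
       = 0.7853 × 0.2374 / 0.4600
       = 0.18643022 / 0.4600
       = 0.4053

The evidence strengthens our belief in H.
Prior: 0.2374 → Posterior: 0.4053


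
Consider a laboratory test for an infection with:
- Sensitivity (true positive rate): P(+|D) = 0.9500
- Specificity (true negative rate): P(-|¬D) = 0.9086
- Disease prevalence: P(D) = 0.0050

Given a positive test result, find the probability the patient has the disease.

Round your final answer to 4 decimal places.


Let D = has disease, + = positive test

Given:
- P(D) = 0.0050 (prevalence)
- P(+|D) = 0.9500 (sensitivity)
- P(-|¬D) = 0.9086 (specificity)
- P(+|¬D) = 0.0914 (false positive rate = 1 - specificity)

Step 1: Find P(+)
P(+) = P(+|D)P(D) + P(+|¬D)P(¬D)
     = 0.9500 × 0.0050 + 0.0914 × 0.9950
     = 0.00475000 + 0.09094300
     = 0.09569300

Step 2: Apply Bayes' theorem for P(D|+)
P(D|+) = P(+|D)P(D) / P(+)
       = 0.00475000 / 0.09569300
       = 0.0496


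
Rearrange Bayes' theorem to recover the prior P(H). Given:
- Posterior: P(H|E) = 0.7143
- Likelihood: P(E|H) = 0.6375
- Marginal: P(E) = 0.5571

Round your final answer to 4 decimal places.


From Bayes' theorem: P(H|E) = P(E|H) × P(H) / P(E)

Rearranging for P(H):
P(H) = P(H|E) × P(E) / P(E|H)
     = 0.7143 × 0.5571 / 0.6375
     = 0.39793653 / 0.6375
     = 0.6242


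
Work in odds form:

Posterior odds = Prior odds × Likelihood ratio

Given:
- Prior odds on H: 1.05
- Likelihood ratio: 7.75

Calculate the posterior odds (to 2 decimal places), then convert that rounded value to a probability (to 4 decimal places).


Step 1: Calculate posterior odds
Posterior odds = Prior odds × LR
               = 1.05 × 7.75
               = 8.14

Step 2: Convert to probability
P(H|E) = Posterior odds / (1 + Posterior odds)
       = 8.14 / (1 + 8.14)
       = 8.14 / 9.14
       = 0.8906

The evidence increased P(H) from 0.5122 to 0.8906.


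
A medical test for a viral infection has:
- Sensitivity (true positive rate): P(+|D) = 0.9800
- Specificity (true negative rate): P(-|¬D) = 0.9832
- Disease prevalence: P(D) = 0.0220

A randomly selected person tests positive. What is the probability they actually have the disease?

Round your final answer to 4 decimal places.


Let D = has disease, + = positive test

Given:
- P(D) = 0.0220 (prevalence)
- P(+|D) = 0.9800 (sensitivity)
- P(-|¬D) = 0.9832 (specificity)
- P(+|¬D) = 0.0168 (false positive rate = 1 - specificity)

Step 1: Find P(+)
P(+) = P(+|D)P(D) + P(+|¬D)P(¬D)
     = 0.9800 × 0.0220 + 0.0168 × 0.9780
     = 0.02156000 + 0.01643040
     = 0.03799040

Step 2: Apply Bayes' theorem for P(D|+)
P(D|+) = P(+|D)P(D) / P(+)
       = 0.02156000 / 0.03799040
       = 0.5675


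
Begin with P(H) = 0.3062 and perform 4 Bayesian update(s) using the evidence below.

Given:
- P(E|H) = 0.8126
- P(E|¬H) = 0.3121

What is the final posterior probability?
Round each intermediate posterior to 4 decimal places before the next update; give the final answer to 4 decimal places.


Sequential Bayesian updating:

Initial prior: P(H) = 0.3062

Update 1:
  P(E) = 0.8126 × 0.3062 + 0.3121 × 0.6938 = 0.24881812 + 0.21653498 = 0.46535310
  P(H|E) = 0.24881812 / 0.46535310 = 0.5347

Update 2:
  P(E) = 0.8126 × 0.5347 + 0.3121 × 0.4653 = 0.43449722 + 0.14522013 = 0.57971735
  P(H|E) = 0.43449722 / 0.57971735 = 0.7495

Update 3:
  P(E) = 0.8126 × 0.7495 + 0.3121 × 0.2505 = 0.60904370 + 0.07818105 = 0.68722475
  P(H|E) = 0.60904370 / 0.68722475 = 0.8862

Update 4:
  P(E) = 0.8126 × 0.8862 + 0.3121 × 0.1138 = 0.72012612 + 0.03551698 = 0.75564310
  P(H|E) = 0.72012612 / 0.75564310 = 0.9530

Final posterior: 0.9530


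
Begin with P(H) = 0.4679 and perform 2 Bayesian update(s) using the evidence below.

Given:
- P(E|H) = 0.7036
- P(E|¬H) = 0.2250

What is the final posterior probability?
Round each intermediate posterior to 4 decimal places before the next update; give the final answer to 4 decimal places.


Sequential Bayesian updating:

Initial prior: P(H) = 0.4679

Update 1:
  P(E) = 0.7036 × 0.4679 + 0.2250 × 0.5321 = 0.32921444 + 0.11972250 = 0.44893694
  P(H|E) = 0.32921444 / 0.44893694 = 0.7333

Update 2:
  P(E) = 0.7036 × 0.7333 + 0.2250 × 0.2667 = 0.51594988 + 0.06000750 = 0.57595738
  P(H|E) = 0.51594988 / 0.57595738 = 0.8958

Final posterior: 0.8958


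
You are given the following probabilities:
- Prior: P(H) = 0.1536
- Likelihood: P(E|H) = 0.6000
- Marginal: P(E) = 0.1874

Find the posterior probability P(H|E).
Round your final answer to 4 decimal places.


Using Bayes' theorem:

P(H|E) = P(E|H) × P(H) / P(E)
       = 0.6000 × 0.1536 / 0.1874
       = 0.09216000 / 0.1874
       = 0.4918

The evidence strengthens our belief in H.
Prior: 0.1536 → Posterior: 0.4918


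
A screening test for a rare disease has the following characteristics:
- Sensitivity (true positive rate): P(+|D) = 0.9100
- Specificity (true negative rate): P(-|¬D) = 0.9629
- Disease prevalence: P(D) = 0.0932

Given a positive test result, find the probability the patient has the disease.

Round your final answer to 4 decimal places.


Let D = has disease, + = positive test

Given:
- P(D) = 0.0932 (prevalence)
- P(+|D) = 0.9100 (sensitivity)
- P(-|¬D) = 0.9629 (specificity)
- P(+|¬D) = 0.0371 (false positive rate = 1 - specificity)

Step 1: Find P(+)
P(+) = P(+|D)P(D) + P(+|¬D)P(¬D)
     = 0.9100 × 0.0932 + 0.0371 × 0.9068
     = 0.08481200 + 0.03364228
     = 0.11845428

Step 2: Apply Bayes' theorem for P(D|+)
P(D|+) = P(+|D)P(D) / P(+)
       = 0.08481200 / 0.11845428
       = 0.7160


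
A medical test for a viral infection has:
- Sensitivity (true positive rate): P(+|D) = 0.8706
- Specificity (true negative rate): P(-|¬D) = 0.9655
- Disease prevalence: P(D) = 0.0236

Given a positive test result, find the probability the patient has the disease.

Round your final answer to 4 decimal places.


Let D = has disease, + = positive test

Given:
- P(D) = 0.0236 (prevalence)
- P(+|D) = 0.8706 (sensitivity)
- P(-|¬D) = 0.9655 (specificity)
- P(+|¬D) = 0.0345 (false positive rate = 1 - specificity)

Step 1: Find P(+)
P(+) = P(+|D)P(D) + P(+|¬D)P(¬D)
     = 0.8706 × 0.0236 + 0.0345 × 0.9764
     = 0.02054616 + 0.03368580
     = 0.05423196

Step 2: Apply Bayes' theorem for P(D|+)
P(D|+) = P(+|D)P(D) / P(+)
       = 0.02054616 / 0.05423196
       = 0.3789


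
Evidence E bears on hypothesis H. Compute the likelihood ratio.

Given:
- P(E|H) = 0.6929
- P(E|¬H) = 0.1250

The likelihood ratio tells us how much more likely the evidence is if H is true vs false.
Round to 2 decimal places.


Likelihood Ratio (LR) = P(E|H) / P(E|¬H)

LR = 0.6929 / 0.1250
   = 5.54

The evidence is 5.54 times more likely if H is true than if H is false.
LR > 1, so observing E raises the odds in favor of H.


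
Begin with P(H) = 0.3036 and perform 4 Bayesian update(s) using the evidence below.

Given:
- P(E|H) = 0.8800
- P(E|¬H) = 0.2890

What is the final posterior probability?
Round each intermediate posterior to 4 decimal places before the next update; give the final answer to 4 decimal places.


Sequential Bayesian updating:

Initial prior: P(H) = 0.3036

Update 1:
  P(E) = 0.8800 × 0.3036 + 0.2890 × 0.6964 = 0.26716800 + 0.20125960 = 0.46842760
  P(H|E) = 0.26716800 / 0.46842760 = 0.5704

Update 2:
  P(E) = 0.8800 × 0.5704 + 0.2890 × 0.4296 = 0.50195200 + 0.12415440 = 0.62610640
  P(H|E) = 0.50195200 / 0.62610640 = 0.8017

Update 3:
  P(E) = 0.8800 × 0.8017 + 0.2890 × 0.1983 = 0.70549600 + 0.05730870 = 0.76280470
  P(H|E) = 0.70549600 / 0.76280470 = 0.9249

Update 4:
  P(E) = 0.8800 × 0.9249 + 0.2890 × 0.0751 = 0.81391200 + 0.02170390 = 0.83561590
  P(H|E) = 0.81391200 / 0.83561590 = 0.9740

Final posterior: 0.9740


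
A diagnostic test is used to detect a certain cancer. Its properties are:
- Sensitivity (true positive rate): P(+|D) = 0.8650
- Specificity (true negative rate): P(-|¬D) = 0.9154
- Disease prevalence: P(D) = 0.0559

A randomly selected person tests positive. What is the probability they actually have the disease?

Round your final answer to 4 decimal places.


Let D = has disease, + = positive test

Given:
- P(D) = 0.0559 (prevalence)
- P(+|D) = 0.8650 (sensitivity)
- P(-|¬D) = 0.9154 (specificity)
- P(+|¬D) = 0.0846 (false positive rate = 1 - specificity)

Step 1: Find P(+)
P(+) = P(+|D)P(D) + P(+|¬D)P(¬D)
     = 0.8650 × 0.0559 + 0.0846 × 0.9441
     = 0.04835350 + 0.07987086
     = 0.12822436

Step 2: Apply Bayes' theorem for P(D|+)
P(D|+) = P(+|D)P(D) / P(+)
       = 0.04835350 / 0.12822436
       = 0.3771


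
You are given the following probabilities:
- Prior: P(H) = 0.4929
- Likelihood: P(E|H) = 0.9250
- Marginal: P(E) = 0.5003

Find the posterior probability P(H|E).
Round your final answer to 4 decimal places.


Using Bayes' theorem:

P(H|E) = P(E|H) × P(H) / P(E)
       = 0.9250 × 0.4929 / 0.5003
       = 0.45593250 / 0.5003
       = 0.9113

The evidence strengthens our belief in H.
Prior: 0.4929 → Posterior: 0.9113


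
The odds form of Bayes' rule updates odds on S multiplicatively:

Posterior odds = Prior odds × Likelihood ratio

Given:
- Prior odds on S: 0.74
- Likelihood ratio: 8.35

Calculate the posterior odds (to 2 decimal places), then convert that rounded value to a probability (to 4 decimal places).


Step 1: Calculate posterior odds
Posterior odds = Prior odds × LR
               = 0.74 × 8.35
               = 6.18

Step 2: Convert to probability
P(S|E) = Posterior odds / (1 + Posterior odds)
       = 6.18 / (1 + 6.18)
       = 6.18 / 7.18
       = 0.8607

The evidence increased P(S) from 0.4253 to 0.8607.


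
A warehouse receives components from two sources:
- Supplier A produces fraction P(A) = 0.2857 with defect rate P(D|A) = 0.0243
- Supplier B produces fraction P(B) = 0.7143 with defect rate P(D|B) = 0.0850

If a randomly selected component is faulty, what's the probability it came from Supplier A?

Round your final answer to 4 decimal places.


Let A = from Supplier A, D = faulty

Given:
- P(A) = 0.2857, P(B) = 0.7143
- P(D|A) = 0.0243, P(D|B) = 0.0850

Step 1: Find P(D)
P(D) = P(D|A)P(A) + P(D|B)P(B)
     = 0.0243 × 0.2857 + 0.0850 × 0.7143
     = 0.00694251 + 0.06071550
     = 0.06765801

Step 2: Apply Bayes' theorem
P(A|D) = P(D|A)P(A) / P(D)
       = 0.00694251 / 0.06765801
       = 0.1026


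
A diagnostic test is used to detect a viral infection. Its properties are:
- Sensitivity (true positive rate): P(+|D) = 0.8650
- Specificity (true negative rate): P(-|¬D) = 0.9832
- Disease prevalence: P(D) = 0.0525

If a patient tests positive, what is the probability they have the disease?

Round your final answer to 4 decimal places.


Let D = has disease, + = positive test

Given:
- P(D) = 0.0525 (prevalence)
- P(+|D) = 0.8650 (sensitivity)
- P(-|¬D) = 0.9832 (specificity)
- P(+|¬D) = 0.0168 (false positive rate = 1 - specificity)

Step 1: Find P(+)
P(+) = P(+|D)P(D) + P(+|¬D)P(¬D)
     = 0.8650 × 0.0525 + 0.0168 × 0.9475
     = 0.04541250 + 0.01591800
     = 0.06133050

Step 2: Apply Bayes' theorem for P(D|+)
P(D|+) = P(+|D)P(D) / P(+)
       = 0.04541250 / 0.06133050
       = 0.7405


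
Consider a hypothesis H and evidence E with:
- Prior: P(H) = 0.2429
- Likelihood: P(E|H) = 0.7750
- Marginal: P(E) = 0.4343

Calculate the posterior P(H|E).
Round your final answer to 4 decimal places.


Using Bayes' theorem:

P(H|E) = P(E|H) × P(H) / P(E)
       = 0.7750 × 0.2429 / 0.4343
       = 0.18824750 / 0.4343
       = 0.4335

The evidence strengthens our belief in H.
Prior: 0.2429 → Posterior: 0.4335


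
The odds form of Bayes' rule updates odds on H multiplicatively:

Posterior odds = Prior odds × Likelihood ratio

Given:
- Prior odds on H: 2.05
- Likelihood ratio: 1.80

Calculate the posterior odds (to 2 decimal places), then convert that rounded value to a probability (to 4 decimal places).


Step 1: Calculate posterior odds
Posterior odds = Prior odds × LR
               = 2.05 × 1.80
               = 3.69

Step 2: Convert to probability
P(H|E) = Posterior odds / (1 + Posterior odds)
       = 3.69 / (1 + 3.69)
       = 3.69 / 4.69
       = 0.7868

The evidence increased P(H) from 0.6721 to 0.7868.


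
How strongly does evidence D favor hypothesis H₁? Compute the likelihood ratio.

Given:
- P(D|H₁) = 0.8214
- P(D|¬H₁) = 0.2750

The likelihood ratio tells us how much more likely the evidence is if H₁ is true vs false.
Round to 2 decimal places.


Likelihood Ratio (LR) = P(D|H₁) / P(D|¬H₁)

LR = 0.8214 / 0.2750
   = 2.99

The evidence is 2.99 times more likely if H₁ is true than if H₁ is false.
Since LR > 1, the evidence supports H₁ over ¬H₁.


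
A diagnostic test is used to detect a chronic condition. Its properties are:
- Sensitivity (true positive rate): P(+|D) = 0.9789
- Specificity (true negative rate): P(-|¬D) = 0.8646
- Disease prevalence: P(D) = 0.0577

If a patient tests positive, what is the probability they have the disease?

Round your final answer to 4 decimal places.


Let D = has disease, + = positive test

Given:
- P(D) = 0.0577 (prevalence)
- P(+|D) = 0.9789 (sensitivity)
- P(-|¬D) = 0.8646 (specificity)
- P(+|¬D) = 0.1354 (false positive rate = 1 - specificity)

Step 1: Find P(+)
P(+) = P(+|D)P(D) + P(+|¬D)P(¬D)
     = 0.9789 × 0.0577 + 0.1354 × 0.9423
     = 0.05648253 + 0.12758742
     = 0.18406995

Step 2: Apply Bayes' theorem for P(D|+)
P(D|+) = P(+|D)P(D) / P(+)
       = 0.05648253 / 0.18406995
       = 0.3069


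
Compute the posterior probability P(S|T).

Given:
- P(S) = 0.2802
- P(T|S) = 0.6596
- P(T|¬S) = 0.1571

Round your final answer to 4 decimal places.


Bayes' theorem: P(S|T) = P(T|S) × P(S) / P(T)

Step 1: Calculate P(T) using law of total probability
P(T) = P(T|S)P(S) + P(T|¬S)P(¬S)
     = 0.6596 × 0.2802 + 0.1571 × 0.7198
     = 0.18481992 + 0.11308058
     = 0.29790050

Step 2: Apply Bayes' theorem
P(S|T) = P(T|S) × P(S) / P(T)
       = 0.18481992 / 0.29790050
       = 0.6204


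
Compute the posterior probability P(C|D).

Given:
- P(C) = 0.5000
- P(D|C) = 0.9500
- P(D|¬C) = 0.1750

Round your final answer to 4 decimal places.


Bayes' theorem: P(C|D) = P(D|C) × P(C) / P(D)

Step 1: Calculate P(D) using law of total probability
P(D) = P(D|C)P(C) + P(D|¬C)P(¬C)
     = 0.9500 × 0.5000 + 0.1750 × 0.5000
     = 0.47500000 + 0.08750000
     = 0.56250000

Step 2: Apply Bayes' theorem
P(C|D) = P(D|C) × P(C) / P(D)
       = 0.47500000 / 0.56250000
       = 0.8444


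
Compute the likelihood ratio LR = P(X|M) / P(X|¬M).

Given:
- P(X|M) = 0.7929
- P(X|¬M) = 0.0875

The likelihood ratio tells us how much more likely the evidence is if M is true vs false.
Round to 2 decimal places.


Likelihood Ratio (LR) = P(X|M) / P(X|¬M)

LR = 0.7929 / 0.0875
   = 9.06

The evidence is 9.06 times more likely if M is true than if M is false.
Because LR exceeds 1, X is evidence for M.


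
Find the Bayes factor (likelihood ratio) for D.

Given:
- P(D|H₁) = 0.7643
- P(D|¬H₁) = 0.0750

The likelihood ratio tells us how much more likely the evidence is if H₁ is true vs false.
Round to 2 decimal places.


Likelihood Ratio (LR) = P(D|H₁) / P(D|¬H₁)

LR = 0.7643 / 0.0750
   = 10.19

The evidence is 10.19 times more likely if H₁ is true than if H₁ is false.
LR > 1, so observing D raises the odds in favor of H₁.


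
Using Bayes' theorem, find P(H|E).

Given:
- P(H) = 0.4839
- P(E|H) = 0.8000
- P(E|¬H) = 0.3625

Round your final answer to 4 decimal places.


Bayes' theorem: P(H|E) = P(E|H) × P(H) / P(E)

Step 1: Calculate P(E) using law of total probability
P(E) = P(E|H)P(H) + P(E|¬H)P(¬H)
     = 0.8000 × 0.4839 + 0.3625 × 0.5161
     = 0.38712000 + 0.18708625
     = 0.57420625

Step 2: Apply Bayes' theorem
P(H|E) = P(E|H) × P(H) / P(E)
       = 0.38712000 / 0.57420625
       = 0.6742


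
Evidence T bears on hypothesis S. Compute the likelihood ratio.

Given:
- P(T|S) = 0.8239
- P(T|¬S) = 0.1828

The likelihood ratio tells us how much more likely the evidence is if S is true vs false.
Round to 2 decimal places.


Likelihood Ratio (LR) = P(T|S) / P(T|¬S)

LR = 0.8239 / 0.1828
   = 4.51

The evidence is 4.51 times more likely if S is true than if S is false.
LR > 1, so observing T raises the odds in favor of S.


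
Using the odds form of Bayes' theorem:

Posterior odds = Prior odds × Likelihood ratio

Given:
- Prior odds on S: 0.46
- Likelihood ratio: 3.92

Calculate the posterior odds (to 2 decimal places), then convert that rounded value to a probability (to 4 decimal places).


Step 1: Calculate posterior odds
Posterior odds = Prior odds × LR
               = 0.46 × 3.92
               = 1.80

Step 2: Convert to probability
P(S|E) = Posterior odds / (1 + Posterior odds)
       = 1.80 / (1 + 1.80)
       = 1.80 / 2.80
       = 0.6429

The evidence increased P(S) from 0.3151 to 0.6429.


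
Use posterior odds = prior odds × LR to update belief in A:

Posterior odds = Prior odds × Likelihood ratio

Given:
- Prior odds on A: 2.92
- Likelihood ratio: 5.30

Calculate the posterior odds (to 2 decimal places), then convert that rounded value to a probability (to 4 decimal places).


Step 1: Calculate posterior odds
Posterior odds = Prior odds × LR
               = 2.92 × 5.30
               = 15.48

Step 2: Convert to probability
P(A|E) = Posterior odds / (1 + Posterior odds)
       = 15.48 / (1 + 15.48)
       = 15.48 / 16.48
       = 0.9393

The evidence increased P(A) from 0.7449 to 0.9393.


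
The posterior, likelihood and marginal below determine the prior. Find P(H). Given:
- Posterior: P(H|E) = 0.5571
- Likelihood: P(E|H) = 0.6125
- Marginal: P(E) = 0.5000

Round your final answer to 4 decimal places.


From Bayes' theorem: P(H|E) = P(E|H) × P(H) / P(E)

Rearranging for P(H):
P(H) = P(H|E) × P(E) / P(E|H)
     = 0.5571 × 0.5000 / 0.6125
     = 0.27855000 / 0.6125
     = 0.4548


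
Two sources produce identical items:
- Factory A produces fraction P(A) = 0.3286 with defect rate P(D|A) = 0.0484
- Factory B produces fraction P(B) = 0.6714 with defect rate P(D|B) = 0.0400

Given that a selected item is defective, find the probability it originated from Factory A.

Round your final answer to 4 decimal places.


Let A = from Factory A, D = defective

Given:
- P(A) = 0.3286, P(B) = 0.6714
- P(D|A) = 0.0484, P(D|B) = 0.0400

Step 1: Find P(D)
P(D) = P(D|A)P(A) + P(D|B)P(B)
     = 0.0484 × 0.3286 + 0.0400 × 0.6714
     = 0.01590424 + 0.02685600
     = 0.04276024

Step 2: Apply Bayes' theorem
P(A|D) = P(D|A)P(A) / P(D)
       = 0.01590424 / 0.04276024
       = 0.3719


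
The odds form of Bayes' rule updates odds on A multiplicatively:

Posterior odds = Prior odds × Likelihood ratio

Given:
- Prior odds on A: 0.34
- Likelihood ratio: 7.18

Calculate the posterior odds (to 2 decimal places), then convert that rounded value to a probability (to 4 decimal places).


Step 1: Calculate posterior odds
Posterior odds = Prior odds × LR
               = 0.34 × 7.18
               = 2.44

Step 2: Convert to probability
P(A|E) = Posterior odds / (1 + Posterior odds)
       = 2.44 / (1 + 2.44)
       = 2.44 / 3.44
       = 0.7093

The evidence increased P(A) from 0.2537 to 0.7093.


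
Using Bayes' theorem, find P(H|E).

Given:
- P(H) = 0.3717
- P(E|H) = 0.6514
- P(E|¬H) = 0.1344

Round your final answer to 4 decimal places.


Bayes' theorem: P(H|E) = P(E|H) × P(H) / P(E)

Step 1: Calculate P(E) using law of total probability
P(E) = P(E|H)P(H) + P(E|¬H)P(¬H)
     = 0.6514 × 0.3717 + 0.1344 × 0.6283
     = 0.24212538 + 0.08444352
     = 0.32656890

Step 2: Apply Bayes' theorem
P(H|E) = P(E|H) × P(H) / P(E)
       = 0.24212538 / 0.32656890
       = 0.7414


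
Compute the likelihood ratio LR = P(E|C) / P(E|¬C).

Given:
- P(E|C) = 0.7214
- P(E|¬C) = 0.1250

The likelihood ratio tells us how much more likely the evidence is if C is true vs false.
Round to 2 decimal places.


Likelihood Ratio (LR) = P(E|C) / P(E|¬C)

LR = 0.7214 / 0.1250
   = 5.77

The evidence is 5.77 times more likely if C is true than if C is false.
Because LR exceeds 1, E is evidence for C.


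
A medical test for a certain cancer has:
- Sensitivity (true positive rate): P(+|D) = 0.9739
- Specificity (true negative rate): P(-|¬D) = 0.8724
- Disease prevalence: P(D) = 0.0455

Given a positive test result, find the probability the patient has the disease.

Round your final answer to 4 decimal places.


Let D = has disease, + = positive test

Given:
- P(D) = 0.0455 (prevalence)
- P(+|D) = 0.9739 (sensitivity)
- P(-|¬D) = 0.8724 (specificity)
- P(+|¬D) = 0.1276 (false positive rate = 1 - specificity)

Step 1: Find P(+)
P(+) = P(+|D)P(D) + P(+|¬D)P(¬D)
     = 0.9739 × 0.0455 + 0.1276 × 0.9545
     = 0.04431245 + 0.12179420
     = 0.16610665

Step 2: Apply Bayes' theorem for P(D|+)
P(D|+) = P(+|D)P(D) / P(+)
       = 0.04431245 / 0.16610665
       = 0.2668


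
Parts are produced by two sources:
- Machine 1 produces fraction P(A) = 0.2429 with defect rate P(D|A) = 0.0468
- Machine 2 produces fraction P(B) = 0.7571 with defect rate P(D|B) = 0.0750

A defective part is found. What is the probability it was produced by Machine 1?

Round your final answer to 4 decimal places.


Let A = from Machine 1, D = defective

Given:
- P(A) = 0.2429, P(B) = 0.7571
- P(D|A) = 0.0468, P(D|B) = 0.0750

Step 1: Find P(D)
P(D) = P(D|A)P(A) + P(D|B)P(B)
     = 0.0468 × 0.2429 + 0.0750 × 0.7571
     = 0.01136772 + 0.05678250
     = 0.06815022

Step 2: Apply Bayes' theorem
P(A|D) = P(D|A)P(A) / P(D)
       = 0.01136772 / 0.06815022
       = 0.1668


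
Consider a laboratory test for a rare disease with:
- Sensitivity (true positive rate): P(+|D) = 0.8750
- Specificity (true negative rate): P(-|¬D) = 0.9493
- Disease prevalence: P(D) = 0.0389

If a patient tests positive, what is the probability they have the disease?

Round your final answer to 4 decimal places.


Let D = has disease, + = positive test

Given:
- P(D) = 0.0389 (prevalence)
- P(+|D) = 0.8750 (sensitivity)
- P(-|¬D) = 0.9493 (specificity)
- P(+|¬D) = 0.0507 (false positive rate = 1 - specificity)

Step 1: Find P(+)
P(+) = P(+|D)P(D) + P(+|¬D)P(¬D)
     = 0.8750 × 0.0389 + 0.0507 × 0.9611
     = 0.03403750 + 0.04872777
     = 0.08276527

Step 2: Apply Bayes' theorem for P(D|+)
P(D|+) = P(+|D)P(D) / P(+)
       = 0.03403750 / 0.08276527
       = 0.4113


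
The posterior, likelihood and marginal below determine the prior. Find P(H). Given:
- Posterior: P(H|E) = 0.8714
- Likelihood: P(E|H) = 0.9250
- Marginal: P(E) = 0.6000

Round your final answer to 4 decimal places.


From Bayes' theorem: P(H|E) = P(E|H) × P(H) / P(E)

Rearranging for P(H):
P(H) = P(H|E) × P(E) / P(E|H)
     = 0.8714 × 0.6000 / 0.9250
     = 0.52284000 / 0.9250
     = 0.5652


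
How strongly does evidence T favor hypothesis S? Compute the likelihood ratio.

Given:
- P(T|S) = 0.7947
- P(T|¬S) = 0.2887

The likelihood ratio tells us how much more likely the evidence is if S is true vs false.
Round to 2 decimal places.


Likelihood Ratio (LR) = P(T|S) / P(T|¬S)

LR = 0.7947 / 0.2887
   = 2.75

The evidence is 2.75 times more likely if S is true than if S is false.
Because LR exceeds 1, T is evidence for S.
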